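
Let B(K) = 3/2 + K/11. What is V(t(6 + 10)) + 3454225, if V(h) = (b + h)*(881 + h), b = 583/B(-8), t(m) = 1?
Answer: 70049351/17 ≈ 4.1206e+6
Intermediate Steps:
B(K) = 3/2 + K/11 (B(K) = 3*(1/2) + K*(1/11) = 3/2 + K/11)
b = 12826/17 (b = 583/(3/2 + (1/11)*(-8)) = 583/(3/2 - 8/11) = 583/(17/22) = 583*(22/17) = 12826/17 ≈ 754.47)
V(h) = (881 + h)*(12826/17 + h) (V(h) = (12826/17 + h)*(881 + h) = (881 + h)*(12826/17 + h))
V(t(6 + 10)) + 3454225 = (11299706/17 + 1**2 + (27803/17)*1) + 3454225 = (11299706/17 + 1 + 27803/17) + 3454225 = 11327526/17 + 3454225 = 70049351/17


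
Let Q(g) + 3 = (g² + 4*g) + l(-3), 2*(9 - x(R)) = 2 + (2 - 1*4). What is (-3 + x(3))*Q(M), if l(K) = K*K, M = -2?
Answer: 12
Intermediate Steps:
x(R) = 9 (x(R) = 9 - (2 + (2 - 1*4))/2 = 9 - (2 + (2 - 4))/2 = 9 - (2 - 2)/2 = 9 - ½*0 = 9 + 0 = 9)
l(K) = K²
Q(g) = 6 + g² + 4*g (Q(g) = -3 + ((g² + 4*g) + (-3)²) = -3 + ((g² + 4*g) + 9) = -3 + (9 + g² + 4*g) = 6 + g² + 4*g)
(-3 + x(3))*Q(M) = (-3 + 9)*(6 + (-2)² + 4*(-2)) = 6*(6 + 4 - 8) = 6*2 = 12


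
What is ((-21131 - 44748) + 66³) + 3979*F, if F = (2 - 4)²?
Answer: 237533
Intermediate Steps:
F = 4 (F = (-2)² = 4)
((-21131 - 44748) + 66³) + 3979*F = ((-21131 - 44748) + 66³) + 3979*4 = (-65879 + 287496) + 15916 = 221617 + 15916 = 237533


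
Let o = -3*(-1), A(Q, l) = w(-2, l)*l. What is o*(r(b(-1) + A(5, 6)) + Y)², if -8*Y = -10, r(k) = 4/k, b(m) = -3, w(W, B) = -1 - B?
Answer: 43681/10800 ≈ 4.0445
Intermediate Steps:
A(Q, l) = l*(-1 - l) (A(Q, l) = (-1 - l)*l = l*(-1 - l))
o = 3
Y = 5/4 (Y = -⅛*(-10) = 5/4 ≈ 1.2500)
o*(r(b(-1) + A(5, 6)) + Y)² = 3*(4/(-3 - 1*6*(1 + 6)) + 5/4)² = 3*(4/(-3 - 1*6*7) + 5/4)² = 3*(4/(-3 - 42) + 5/4)² = 3*(4/(-45) + 5/4)² = 3*(4*(-1/45) + 5/4)² = 3*(-4/45 + 5/4)² = 3*(209/180)² = 3*(43681/32400) = 43681/10800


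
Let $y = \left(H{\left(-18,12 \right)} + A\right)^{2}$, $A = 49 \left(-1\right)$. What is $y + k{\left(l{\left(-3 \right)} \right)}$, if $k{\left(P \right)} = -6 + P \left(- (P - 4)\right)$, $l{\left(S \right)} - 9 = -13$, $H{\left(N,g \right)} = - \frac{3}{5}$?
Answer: $\frac{60554}{25} \approx 2422.2$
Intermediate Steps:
$H{\left(N,g \right)} = - \frac{3}{5}$ ($H{\left(N,g \right)} = \left(-3\right) \frac{1}{5} = - \frac{3}{5}$)
$l{\left(S \right)} = -4$ ($l{\left(S \right)} = 9 - 13 = -4$)
$A = -49$
$y = \frac{61504}{25}$ ($y = \left(- \frac{3}{5} - 49\right)^{2} = \left(- \frac{248}{5}\right)^{2} = \frac{61504}{25} \approx 2460.2$)
$k{\left(P \right)} = -6 + P \left(4 - P\right)$ ($k{\left(P \right)} = -6 + P \left(- (-4 + P)\right) = -6 + P \left(4 - P\right)$)
$y + k{\left(l{\left(-3 \right)} \right)} = \frac{61504}{25} - 38 = \frac{60554}{25}$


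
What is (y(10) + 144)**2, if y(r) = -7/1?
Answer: 18769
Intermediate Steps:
y(r) = -7 (y(r) = -7*1 = -7)
(y(10) + 144)**2 = (-7 + 144)**2 = 137**2 = 18769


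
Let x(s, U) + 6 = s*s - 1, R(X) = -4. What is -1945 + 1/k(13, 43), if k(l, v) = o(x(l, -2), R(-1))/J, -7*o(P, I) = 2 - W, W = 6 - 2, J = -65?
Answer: -4345/2 ≈ -2172.5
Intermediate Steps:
x(s, U) = -7 + s² (x(s, U) = -6 + (s*s - 1) = -6 + (s² - 1) = -6 + (-1 + s²) = -7 + s²)
W = 4
o(P, I) = 2/7 (o(P, I) = -(2 - 1*4)/7 = -(2 - 4)/7 = -⅐*(-2) = 2/7)
k(l, v) = -2/455 (k(l, v) = (2/7)/(-65) = (2/7)*(-1/65) = -2/455)
-1945 + 1/k(13, 43) = -1945 + 1/(-2/455) = -1945 - 455/2 = -4345/2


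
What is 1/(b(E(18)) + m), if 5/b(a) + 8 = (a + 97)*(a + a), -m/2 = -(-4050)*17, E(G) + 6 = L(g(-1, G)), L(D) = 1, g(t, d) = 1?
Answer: -928/127785605 ≈ -7.2622e-6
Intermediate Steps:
E(G) = -5 (E(G) = -6 + 1 = -5)
m = -137700 (m = -(-180)*(-45*17) = -(-180)*(-765) = -2*68850 = -137700)
b(a) = 5/(-8 + 2*a*(97 + a)) (b(a) = 5/(-8 + (a + 97)*(a + a)) = 5/(-8 + (97 + a)*(2*a)) = 5/(-8 + 2*a*(97 + a)))
1/(b(E(18)) + m) = 1/(5/(2*(-4 + (-5)² + 97*(-5))) - 137700) = 1/(5/(2*(-4 + 25 - 485)) - 137700) = 1/((5/2)/(-464) - 137700) = 1/((5/2)*(-1/464) - 137700) = 1/(-5/928 - 137700) = 1/(-127785605/928) = -928/127785605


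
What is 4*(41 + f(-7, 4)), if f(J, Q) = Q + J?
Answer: 152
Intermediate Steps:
f(J, Q) = J + Q
4*(41 + f(-7, 4)) = 4*(41 + (-7 + 4)) = 4*(41 - 3) = 4*38 = 152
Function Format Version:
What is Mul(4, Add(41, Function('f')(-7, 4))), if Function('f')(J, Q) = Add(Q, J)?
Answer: 152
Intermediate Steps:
Function('f')(J, Q) = Add(J, Q)
Mul(4, Add(41, Function('f')(-7, 4))) = Mul(4, Add(41, Add(-7, 4))) = Mul(4, Add(41, -3)) = Mul(4, 38) = 152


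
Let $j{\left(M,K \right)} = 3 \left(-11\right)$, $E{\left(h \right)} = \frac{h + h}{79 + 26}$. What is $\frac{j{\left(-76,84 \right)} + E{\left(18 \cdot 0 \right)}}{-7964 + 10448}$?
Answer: $- \frac{11}{828} \approx -0.013285$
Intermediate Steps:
$E{\left(h \right)} = \frac{2 h}{105}$
$j{\left(M,K \right)} = -33$
$\frac{j{\left(-76,84 \right)} + E{\left(18 \cdot 0 \right)}}{-7964 + 10448} = \frac{-33 + \frac{2 \cdot 18 \cdot 0}{105}}{-7964 + 10448} = \frac{-33 + \frac{2}{105} \cdot 0}{2484} = \left(-33 + 0\right) \frac{1}{2484} = \left(-33\right) \frac{1}{2484} = - \frac{11}{828}$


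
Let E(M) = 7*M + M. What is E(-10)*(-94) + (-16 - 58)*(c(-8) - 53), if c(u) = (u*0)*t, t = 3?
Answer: 11442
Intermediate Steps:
c(u) = 0 (c(u) = (u*0)*3 = 0*3 = 0)
E(M) = 8*M
E(-10)*(-94) + (-16 - 58)*(c(-8) - 53) = (8*(-10))*(-94) + (-16 - 58)*(0 - 53) = -80*(-94) - 74*(-53) = 7520 + 3922 = 11442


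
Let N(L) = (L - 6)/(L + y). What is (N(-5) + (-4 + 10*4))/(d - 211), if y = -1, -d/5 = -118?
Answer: 227/2274 ≈ 0.099824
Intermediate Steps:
d = 590 (d = -5*(-118) = 590)
N(L) = (-6 + L)/(-1 + L) (N(L) = (L - 6)/(L - 1) = (-6 + L)/(-1 + L))
(N(-5) + (-4 + 10*4))/(d - 211) = ((-6 - 5)/(-1 - 5) + (-4 + 10*4))/(590 - 211) = (-11/(-6) + (-4 + 40))/379 = (-⅙*(-11) + 36)*(1/379) = (11/6 + 36)*(1/379) = (227/6)*(1/379) = 227/2274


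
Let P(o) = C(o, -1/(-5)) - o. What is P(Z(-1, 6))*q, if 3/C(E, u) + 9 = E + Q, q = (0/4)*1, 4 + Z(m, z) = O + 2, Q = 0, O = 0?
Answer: 0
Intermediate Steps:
Z(m, z) = -2 (Z(m, z) = -4 + (0 + 2) = -4 + 2 = -2)
q = 0 (q = (0*(¼))*1 = 0*1 = 0)
C(E, u) = 3/(-9 + E) (C(E, u) = 3/(-9 + (E + 0)) = 3/(-9 + E))
P(o) = -o + 3/(-9 + o) (P(o) = 3/(-9 + o) - o = -o + 3/(-9 + o))
P(Z(-1, 6))*q = ((3 - 1*(-2)*(-9 - 2))/(-9 - 2))*0 = ((3 - 1*(-2)*(-11))/(-11))*0 = -(3 - 22)/11*0 = -1/11*(-19)*0 = (19/11)*0 = 0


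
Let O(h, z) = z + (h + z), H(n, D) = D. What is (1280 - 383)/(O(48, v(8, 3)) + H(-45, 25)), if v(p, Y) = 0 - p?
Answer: 299/19 ≈ 15.737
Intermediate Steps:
v(p, Y) = -p
O(h, z) = h + 2*z
(1280 - 383)/(O(48, v(8, 3)) + H(-45, 25)) = (1280 - 383)/((48 + 2*(-1*8)) + 25) = 897/((48 + 2*(-8)) + 25) = 897/((48 - 16) + 25) = 897/(32 + 25) = 897/57 = 897*(1/57) = 299/19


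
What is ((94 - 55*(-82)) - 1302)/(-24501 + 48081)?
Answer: 1651/11790 ≈ 0.14003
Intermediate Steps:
((94 - 55*(-82)) - 1302)/(-24501 + 48081) = ((94 + 4510) - 1302)/23580 = (4604 - 1302)*(1/23580) = 3302*(1/23580) = 1651/11790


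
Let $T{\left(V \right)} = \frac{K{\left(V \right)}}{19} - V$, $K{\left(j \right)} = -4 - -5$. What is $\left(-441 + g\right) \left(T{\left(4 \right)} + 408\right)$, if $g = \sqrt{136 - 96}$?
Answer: $- \frac{3385557}{19} + \frac{15354 \sqrt{10}}{19} \approx -1.7563 \cdot 10^{5}$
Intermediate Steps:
$K{\left(j \right)} = 1$ ($K{\left(j \right)} = -4 + 5 = 1$)
$T{\left(V \right)} = \frac{1}{19} - V$ ($T{\left(V \right)} = 1 \cdot \frac{1}{19} - V = \frac{1}{19} - V$)
$g = 2 \sqrt{10}$ ($g = \sqrt{40} = 2 \sqrt{10} \approx 6.3246$)
$\left(-441 + g\right) \left(T{\left(4 \right)} + 408\right) = \left(-441 + 2 \sqrt{10}\right) \left(\left(\frac{1}{19} - 4\right) + 408\right) = \left(-441 + 2 \sqrt{10}\right) \left(- \frac{75}{19} + 408\right) = \left(-441 + 2 \sqrt{10}\right) \frac{7677}{19} = - \frac{3385557}{19} + \frac{15354 \sqrt{10}}{19}$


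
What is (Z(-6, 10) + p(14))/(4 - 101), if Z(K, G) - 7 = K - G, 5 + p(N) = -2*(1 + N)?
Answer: 44/97 ≈ 0.45361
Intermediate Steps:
p(N) = -7 - 2*N (p(N) = -5 - 2*(1 + N) = -5 + (-2 - 2*N) = -7 - 2*N)
Z(K, G) = 7 + K - G (Z(K, G) = 7 + (K - G) = 7 + K - G)
(Z(-6, 10) + p(14))/(4 - 101) = ((7 - 6 - 1*10) + (-7 - 2*14))/(4 - 101) = ((7 - 6 - 10) + (-7 - 28))/(-97) = (-9 - 35)*(-1/97) = -44*(-1/97) = 44/97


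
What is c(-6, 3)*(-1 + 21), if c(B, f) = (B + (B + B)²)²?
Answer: 380880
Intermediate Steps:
c(B, f) = (B + 4*B²)² (c(B, f) = (B + (2*B)²)² = (B + 4*B²)²)
c(-6, 3)*(-1 + 21) = ((-6)²*(1 + 4*(-6))²)*(-1 + 21) = (36*(1 - 24)²)*20 = (36*(-23)²)*20 = (36*529)*20 = 19044*20 = 380880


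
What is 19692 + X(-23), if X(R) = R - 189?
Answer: 19480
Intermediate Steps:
X(R) = -189 + R
19692 + X(-23) = 19692 + (-189 - 23) = 19692 - 212 = 19480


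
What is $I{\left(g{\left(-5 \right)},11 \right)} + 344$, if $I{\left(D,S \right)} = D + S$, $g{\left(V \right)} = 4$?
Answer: $359$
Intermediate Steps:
$I{\left(g{\left(-5 \right)},11 \right)} + 344 = \left(4 + 11\right) + 344 = 15 + 344 = 359$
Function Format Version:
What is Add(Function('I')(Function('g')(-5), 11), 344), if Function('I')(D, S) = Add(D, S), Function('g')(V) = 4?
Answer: 359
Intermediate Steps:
Add(Function('I')(Function('g')(-5), 11), 344) = Add(Add(4, 11), 344) = Add(15, 344) = 359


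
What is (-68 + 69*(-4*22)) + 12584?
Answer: 6444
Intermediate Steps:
(-68 + 69*(-4*22)) + 12584 = (-68 + 69*(-88)) + 12584 = (-68 - 6072) + 12584 = -6140 + 12584 = 6444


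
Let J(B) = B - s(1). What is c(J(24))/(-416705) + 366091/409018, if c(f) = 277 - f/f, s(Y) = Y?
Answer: 152439061187/170439845690 ≈ 0.89439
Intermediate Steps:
J(B) = -1 + B (J(B) = B - 1*1 = B - 1 = -1 + B)
c(f) = 276 (c(f) = 277 - 1*1 = 277 - 1 = 276)
c(J(24))/(-416705) + 366091/409018 = 276/(-416705) + 366091/409018 = 276*(-1/416705) + 366091*(1/409018) = -276/416705 + 366091/409018 = 152439061187/170439845690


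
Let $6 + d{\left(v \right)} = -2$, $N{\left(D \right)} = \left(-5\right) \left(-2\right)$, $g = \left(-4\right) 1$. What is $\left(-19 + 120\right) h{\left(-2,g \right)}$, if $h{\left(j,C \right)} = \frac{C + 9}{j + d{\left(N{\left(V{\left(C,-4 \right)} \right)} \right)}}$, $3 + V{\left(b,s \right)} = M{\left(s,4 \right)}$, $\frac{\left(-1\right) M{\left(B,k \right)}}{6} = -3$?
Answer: $- \frac{101}{2} \approx -50.5$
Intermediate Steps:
$M{\left(B,k \right)} = 18$ ($M{\left(B,k \right)} = \left(-6\right) \left(-3\right) = 18$)
$V{\left(b,s \right)} = 15$ ($V{\left(b,s \right)} = -3 + 18 = 15$)
$g = -4$
$N{\left(D \right)} = 10$
$d{\left(v \right)} = -8$ ($d{\left(v \right)} = -6 - 2 = -8$)
$h{\left(j,C \right)} = \frac{9 + C}{-8 + j}$ ($h{\left(j,C \right)} = \frac{C + 9}{j - 8} = \frac{9 + C}{-8 + j}$)
$\left(-19 + 120\right) h{\left(-2,g \right)} = \left(-19 + 120\right) \frac{9 - 4}{-8 - 2} = 101 \frac{1}{-10} \cdot 5 = 101 \left(\left(- \frac{1}{10}\right) 5\right) = 101 \left(- \frac{1}{2}\right) = - \frac{101}{2}$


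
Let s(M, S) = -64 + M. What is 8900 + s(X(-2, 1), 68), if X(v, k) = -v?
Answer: 8838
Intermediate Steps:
8900 + s(X(-2, 1), 68) = 8900 + (-64 - 1*(-2)) = 8900 + (-64 + 2) = 8900 - 62 = 8838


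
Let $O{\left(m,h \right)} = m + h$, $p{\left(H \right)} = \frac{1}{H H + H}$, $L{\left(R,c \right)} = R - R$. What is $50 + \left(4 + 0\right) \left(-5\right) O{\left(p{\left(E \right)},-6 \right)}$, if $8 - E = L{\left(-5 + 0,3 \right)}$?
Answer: $\frac{3055}{18} \approx 169.72$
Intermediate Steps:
$L{\left(R,c \right)} = 0$
$E = 8$ ($E = 8 - 0 = 8 + 0 = 8$)
$p{\left(H \right)} = \frac{1}{H + H^{2}}$ ($p{\left(H \right)} = \frac{1}{H^{2} + H} = \frac{1}{H + H^{2}}$)
$O{\left(m,h \right)} = h + m$
$50 + \left(4 + 0\right) \left(-5\right) O{\left(p{\left(E \right)},-6 \right)} = 50 + \left(4 + 0\right) \left(-5\right) \left(-6 + \frac{1}{8 \left(1 + 8\right)}\right) = 50 + 4 \left(-5\right) \left(-6 + \frac{1}{8 \cdot 9}\right) = 50 - 20 \left(-6 + \frac{1}{8} \cdot \frac{1}{9}\right) = 50 - 20 \left(-6 + \frac{1}{72}\right) = 50 - - \frac{2155}{18} = 50 + \frac{2155}{18} = \frac{3055}{18}$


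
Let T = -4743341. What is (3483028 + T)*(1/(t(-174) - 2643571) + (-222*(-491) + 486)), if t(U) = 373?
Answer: -364732644623780999/2643198 ≈ -1.3799e+11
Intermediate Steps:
(3483028 + T)*(1/(t(-174) - 2643571) + (-222*(-491) + 486)) = (3483028 - 4743341)*(1/(373 - 2643571) + (-222*(-491) + 486)) = -1260313*(1/(-2643198) + (109002 + 486)) = -1260313*(-1/2643198 + 109488) = -1260313*289398462623/2643198 = -364732644623780999/2643198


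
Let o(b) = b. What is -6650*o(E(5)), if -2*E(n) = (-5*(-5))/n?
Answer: 16625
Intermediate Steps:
E(n) = -25/(2*n) (E(n) = -(-5*(-5))/(2*n) = -25/(2*n))
-6650*o(E(5)) = -(-83125)/5 = -6650*(-5/2) = 16625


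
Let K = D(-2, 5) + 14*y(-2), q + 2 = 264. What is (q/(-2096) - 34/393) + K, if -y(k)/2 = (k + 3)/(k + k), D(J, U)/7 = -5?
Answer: -88697/3144 ≈ -28.212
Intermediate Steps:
q = 262 (q = -2 + 264 = 262)
D(J, U) = -35 (D(J, U) = 7*(-5) = -35)
y(k) = -(3 + k)/k (y(k) = -2*(k + 3)/(k + k) = -2*(3 + k)/(2*k) = -2*(3 + k)*1/(2*k) = -(3 + k)/k)
K = -28 (K = -35 + 14*((-3 - 1*(-2))/(-2)) = -35 + 14*(-(-3 + 2)/2) = -35 + 14*(-½*(-1)) = -35 + 14*(½) = -35 + 7 = -28)
(q/(-2096) - 34/393) + K = (262/(-2096) - 34/393) - 28 = (262*(-1/2096) - 34*1/393) - 28 = (-⅛ - 34/393) - 28 = -665/3144 - 28 = -88697/3144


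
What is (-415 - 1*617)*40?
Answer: -41280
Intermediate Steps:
(-415 - 1*617)*40 = (-415 - 617)*40 = -1032*40 = -41280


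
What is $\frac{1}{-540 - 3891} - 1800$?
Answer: $- \frac{7975801}{4431} \approx -1800.0$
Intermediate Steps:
$\frac{1}{-540 - 3891} - 1800 = \frac{1}{-4431} - 1800 = - \frac{1}{4431} - 1800 = - \frac{7975801}{4431}$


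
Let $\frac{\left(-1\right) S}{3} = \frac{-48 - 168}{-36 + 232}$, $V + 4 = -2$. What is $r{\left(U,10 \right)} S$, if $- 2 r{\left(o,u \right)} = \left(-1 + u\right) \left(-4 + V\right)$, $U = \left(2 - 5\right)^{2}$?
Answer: $\frac{7290}{49} \approx 148.78$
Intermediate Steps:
$V = -6$ ($V = -4 - 2 = -6$)
$U = 9$ ($U = \left(-3\right)^{2} = 9$)
$r{\left(o,u \right)} = -5 + 5 u$ ($r{\left(o,u \right)} = - \frac{\left(-1 + u\right) \left(-4 - 6\right)}{2} = - \frac{\left(-1 + u\right) \left(-10\right)}{2} = - \frac{10 - 10 u}{2} = -5 + 5 u$)
$S = \frac{162}{49}$ ($S = - 3 \frac{-48 - 168}{-36 + 232} = - 3 \left(- \frac{216}{196}\right) = - 3 \left(\left(-216\right) \frac{1}{196}\right) = \left(-3\right) \left(- \frac{54}{49}\right) = \frac{162}{49} \approx 3.3061$)
$r{\left(U,10 \right)} S = \left(-5 + 5 \cdot 10\right) \frac{162}{49} = \left(-5 + 50\right) \frac{162}{49} = 45 \cdot \frac{162}{49} = \frac{7290}{49}$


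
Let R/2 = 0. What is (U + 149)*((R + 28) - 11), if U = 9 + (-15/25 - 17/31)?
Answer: 413304/155 ≈ 2666.5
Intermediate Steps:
R = 0 (R = 2*0 = 0)
U = 1217/155 (U = 9 + (-15*1/25 - 17*1/31) = 9 + (-⅗ - 17/31) = 9 - 178/155 = 1217/155 ≈ 7.8516)
(U + 149)*((R + 28) - 11) = (1217/155 + 149)*((0 + 28) - 11) = 24312*(28 - 11)/155 = (24312/155)*17 = 413304/155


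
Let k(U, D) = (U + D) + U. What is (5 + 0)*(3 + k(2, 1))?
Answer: 40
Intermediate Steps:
k(U, D) = D + 2*U (k(U, D) = (D + U) + U = D + 2*U)
(5 + 0)*(3 + k(2, 1)) = (5 + 0)*(3 + (1 + 2*2)) = 5*(3 + (1 + 4)) = 5*(3 + 5) = 5*8 = 40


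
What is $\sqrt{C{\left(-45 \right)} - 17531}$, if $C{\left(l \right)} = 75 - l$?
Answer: $i \sqrt{17411} \approx 131.95 i$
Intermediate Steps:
$\sqrt{C{\left(-45 \right)} - 17531} = \sqrt{\left(75 - -45\right) - 17531} = \sqrt{\left(75 + 45\right) - 17531} = \sqrt{120 - 17531} = \sqrt{-17411} = i \sqrt{17411}$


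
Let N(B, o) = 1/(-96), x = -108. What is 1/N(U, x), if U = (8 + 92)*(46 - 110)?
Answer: -96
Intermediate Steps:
U = -6400 (U = 100*(-64) = -6400)
N(B, o) = -1/96
1/N(U, x) = 1/(-1/96) = -96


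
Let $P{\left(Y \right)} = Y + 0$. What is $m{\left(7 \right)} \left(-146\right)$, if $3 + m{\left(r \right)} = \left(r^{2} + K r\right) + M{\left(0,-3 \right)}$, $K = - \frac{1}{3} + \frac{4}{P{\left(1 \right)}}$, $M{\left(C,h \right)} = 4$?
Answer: $- \frac{33142}{3} \approx -11047.0$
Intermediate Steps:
$P{\left(Y \right)} = Y$
$K = \frac{11}{3}$ ($K = - \frac{1}{3} + \frac{4}{1} = \left(-1\right) \frac{1}{3} + 4 \cdot 1 = - \frac{1}{3} + 4 = \frac{11}{3} \approx 3.6667$)
$m{\left(r \right)} = 1 + r^{2} + \frac{11 r}{3}$ ($m{\left(r \right)} = -3 + \left(\left(r^{2} + \frac{11 r}{3}\right) + 4\right) = -3 + \left(4 + r^{2} + \frac{11 r}{3}\right) = 1 + r^{2} + \frac{11 r}{3}$)
$m{\left(7 \right)} \left(-146\right) = \left(1 + 7^{2} + \frac{11}{3} \cdot 7\right) \left(-146\right) = \left(1 + 49 + \frac{77}{3}\right) \left(-146\right) = \frac{227}{3} \left(-146\right) = - \frac{33142}{3}$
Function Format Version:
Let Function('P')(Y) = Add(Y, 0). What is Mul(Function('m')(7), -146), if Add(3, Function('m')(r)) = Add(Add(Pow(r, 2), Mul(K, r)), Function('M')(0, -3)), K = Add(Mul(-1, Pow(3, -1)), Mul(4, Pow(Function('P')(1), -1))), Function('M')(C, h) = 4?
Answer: Rational(-33142, 3) ≈ -11047.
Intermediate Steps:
Function('P')(Y) = Y
K = Rational(11, 3) (K = Add(Mul(-1, Pow(3, -1)), Mul(4, Pow(1, -1))) = Add(Mul(-1, Rational(1, 3)), Mul(4, 1)) = Add(Rational(-1, 3), 4) = Rational(11, 3) ≈ 3.6667)
Function('m')(r) = Add(1, Pow(r, 2), Mul(Rational(11, 3), r)) (Function('m')(r) = Add(-3, Add(Add(Pow(r, 2), Mul(Rational(11, 3), r)), 4)) = Add(-3, Add(4, Pow(r, 2), Mul(Rational(11, 3), r))) = Add(1, Pow(r, 2), Mul(Rational(11, 3), r)))
Mul(Function('m')(7), -146) = Mul(Add(1, Pow(7, 2), Mul(Rational(11, 3), 7)), -146) = Mul(Add(1, 49, Rational(77, 3)), -146) = Mul(Rational(227, 3), -146) = Rational(-33142, 3)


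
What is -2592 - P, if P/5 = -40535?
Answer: 200083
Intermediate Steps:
P = -202675 (P = 5*(-40535) = -202675)
-2592 - P = -2592 - 1*(-202675) = -2592 + 202675 = 200083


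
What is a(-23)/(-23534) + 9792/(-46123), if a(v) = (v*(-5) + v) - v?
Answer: -33678439/155065526 ≈ -0.21719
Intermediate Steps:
a(v) = -5*v (a(v) = (-5*v + v) - v = -4*v - v = -5*v)
a(-23)/(-23534) + 9792/(-46123) = -5*(-23)/(-23534) + 9792/(-46123) = 115*(-1/23534) + 9792*(-1/46123) = -115/23534 - 9792/46123 = -33678439/155065526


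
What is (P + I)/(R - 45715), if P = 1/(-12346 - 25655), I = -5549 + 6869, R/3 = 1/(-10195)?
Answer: -511394647205/17710914328428 ≈ -0.028875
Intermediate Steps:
R = -3/10195 (R = 3/(-10195) = 3*(-1/10195) = -3/10195 ≈ -0.00029426)
I = 1320
P = -1/38001 (P = 1/(-38001) = -1/38001 ≈ -2.6315e-5)
(P + I)/(R - 45715) = (-1/38001 + 1320)/(-3/10195 - 45715) = 50161319/(38001*(-466064428/10195)) = (50161319/38001)*(-10195/466064428) = -511394647205/17710914328428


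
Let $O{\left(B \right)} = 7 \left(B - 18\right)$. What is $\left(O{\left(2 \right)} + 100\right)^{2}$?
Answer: $144$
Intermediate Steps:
$O{\left(B \right)} = -126 + 7 B$ ($O{\left(B \right)} = 7 \left(-18 + B\right) = -126 + 7 B$)
$\left(O{\left(2 \right)} + 100\right)^{2} = \left(\left(-126 + 7 \cdot 2\right) + 100\right)^{2} = \left(\left(-126 + 14\right) + 100\right)^{2} = \left(-112 + 100\right)^{2} = \left(-12\right)^{2} = 144$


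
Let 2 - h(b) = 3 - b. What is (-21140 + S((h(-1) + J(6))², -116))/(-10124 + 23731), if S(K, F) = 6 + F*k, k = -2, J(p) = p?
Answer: -20902/13607 ≈ -1.5361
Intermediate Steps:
h(b) = -1 + b (h(b) = 2 - (3 - b) = 2 + (-3 + b) = -1 + b)
S(K, F) = 6 - 2*F (S(K, F) = 6 + F*(-2) = 6 - 2*F)
(-21140 + S((h(-1) + J(6))², -116))/(-10124 + 23731) = (-21140 + (6 - 2*(-116)))/(-10124 + 23731) = (-21140 + (6 + 232))/13607 = (-21140 + 238)*(1/13607) = -20902*1/13607 = -20902/13607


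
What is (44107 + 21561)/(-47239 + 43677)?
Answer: -32834/1781 ≈ -18.436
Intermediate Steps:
(44107 + 21561)/(-47239 + 43677) = 65668/(-3562) = 65668*(-1/3562) = -32834/1781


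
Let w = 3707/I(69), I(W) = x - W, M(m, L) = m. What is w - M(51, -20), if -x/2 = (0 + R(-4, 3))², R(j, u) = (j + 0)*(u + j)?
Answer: -8858/101 ≈ -87.703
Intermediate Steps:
R(j, u) = j*(j + u)
x = -32 (x = -2*(0 - 4*(-4 + 3))² = -2*(0 - 4*(-1))² = -2*(0 + 4)² = -2*4² = -2*16 = -32)
I(W) = -32 - W
w = -3707/101 (w = 3707/(-32 - 1*69) = 3707/(-32 - 69) = 3707/(-101) = 3707*(-1/101) = -3707/101 ≈ -36.703)
w - M(51, -20) = -3707/101 - 1*51 = -3707/101 - 51 = -8858/101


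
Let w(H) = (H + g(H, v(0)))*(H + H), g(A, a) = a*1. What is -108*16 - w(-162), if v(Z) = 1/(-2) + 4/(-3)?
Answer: -54810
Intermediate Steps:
v(Z) = -11/6 (v(Z) = 1*(-½) + 4*(-⅓) = -½ - 4/3 = -11/6)
g(A, a) = a
w(H) = 2*H*(-11/6 + H) (w(H) = (H - 11/6)*(H + H) = (-11/6 + H)*(2*H) = 2*H*(-11/6 + H))
-108*16 - w(-162) = -108*16 - (-162)*(-11 + 6*(-162))/3 = -1728 - (-162)*(-11 - 972)/3 = -1728 - (-162)*(-983)/3 = -1728 - 1*53082 = -1728 - 53082 = -54810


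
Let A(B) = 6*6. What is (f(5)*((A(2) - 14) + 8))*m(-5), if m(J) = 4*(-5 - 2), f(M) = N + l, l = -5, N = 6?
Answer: -840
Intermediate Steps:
A(B) = 36
f(M) = 1 (f(M) = 6 - 5 = 1)
m(J) = -28 (m(J) = 4*(-7) = -28)
(f(5)*((A(2) - 14) + 8))*m(-5) = (1*((36 - 14) + 8))*(-28) = (1*(22 + 8))*(-28) = (1*30)*(-28) = 30*(-28) = -840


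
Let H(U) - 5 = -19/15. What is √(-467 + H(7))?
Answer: I*√104235/15 ≈ 21.524*I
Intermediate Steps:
H(U) = 56/15 (H(U) = 5 - 19/15 = 56/15)
√(-467 + H(7)) = √(-467 + 56/15) = √(-6949/15) = I*√104235/15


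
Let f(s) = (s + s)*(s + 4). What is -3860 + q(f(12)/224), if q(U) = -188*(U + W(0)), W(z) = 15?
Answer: -49016/7 ≈ -7002.3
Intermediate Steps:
f(s) = 2*s*(4 + s) (f(s) = (2*s)*(4 + s) = 2*s*(4 + s))
q(U) = -2820 - 188*U (q(U) = -188*(U + 15) = -188*(15 + U) = -2820 - 188*U)
-3860 + q(f(12)/224) = -3860 + (-2820 - 188*2*12*(4 + 12)/224) = -3860 + (-2820 - 188*2*12*16/224) = -3860 + (-2820 - 72192/224) = -3860 + (-2820 - 188*12/7) = -3860 + (-2820 - 2256/7) = -3860 - 21996/7 = -49016/7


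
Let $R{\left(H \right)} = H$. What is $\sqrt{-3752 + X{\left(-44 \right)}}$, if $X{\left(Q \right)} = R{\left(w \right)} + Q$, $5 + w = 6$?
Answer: $i \sqrt{3795} \approx 61.604 i$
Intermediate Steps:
$w = 1$ ($w = -5 + 6 = 1$)
$X{\left(Q \right)} = 1 + Q$
$\sqrt{-3752 + X{\left(-44 \right)}} = \sqrt{-3752 + \left(1 - 44\right)} = \sqrt{-3752 - 43} = \sqrt{-3795} = i \sqrt{3795}$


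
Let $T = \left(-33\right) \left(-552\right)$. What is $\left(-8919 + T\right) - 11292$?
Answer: $-1995$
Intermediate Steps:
$T = 18216$
$\left(-8919 + T\right) - 11292 = \left(-8919 + 18216\right) - 11292 = 9297 - 11292 = -1995$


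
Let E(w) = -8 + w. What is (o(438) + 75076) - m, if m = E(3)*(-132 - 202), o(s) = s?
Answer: 73844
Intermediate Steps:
m = 1670 (m = (-8 + 3)*(-132 - 202) = -5*(-334) = 1670)
(o(438) + 75076) - m = (438 + 75076) - 1*1670 = 75514 - 1670 = 73844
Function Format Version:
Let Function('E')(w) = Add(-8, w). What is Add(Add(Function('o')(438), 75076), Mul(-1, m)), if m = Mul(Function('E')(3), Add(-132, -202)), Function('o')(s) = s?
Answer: 73844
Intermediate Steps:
m = 1670 (m = Mul(Add(-8, 3), Add(-132, -202)) = Mul(-5, -334) = 1670)
Add(Add(Function('o')(438), 75076), Mul(-1, m)) = Add(Add(438, 75076), Mul(-1, 1670)) = Add(75514, -1670) = 73844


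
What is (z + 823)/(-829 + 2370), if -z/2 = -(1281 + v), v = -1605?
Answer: 175/1541 ≈ 0.11356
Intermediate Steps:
z = -648 (z = -(-2)*(1281 - 1605) = -(-2)*(-324) = -2*324 = -648)
(z + 823)/(-829 + 2370) = (-648 + 823)/(-829 + 2370) = 175/1541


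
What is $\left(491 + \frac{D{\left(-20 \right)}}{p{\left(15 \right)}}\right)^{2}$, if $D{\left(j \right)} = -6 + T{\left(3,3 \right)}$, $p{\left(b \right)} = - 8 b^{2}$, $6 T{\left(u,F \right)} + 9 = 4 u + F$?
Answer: $\frac{31244451121}{129600} \approx 2.4108 \cdot 10^{5}$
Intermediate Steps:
$T{\left(u,F \right)} = - \frac{3}{2} + \frac{F}{6} + \frac{2 u}{3}$ ($T{\left(u,F \right)} = - \frac{3}{2} + \frac{4 u + F}{6} = - \frac{3}{2} + \frac{F + 4 u}{6} = - \frac{3}{2} + \left(\frac{F}{6} + \frac{2 u}{3}\right) = - \frac{3}{2} + \frac{F}{6} + \frac{2 u}{3}$)
$D{\left(j \right)} = -5$ ($D{\left(j \right)} = -6 + \left(- \frac{3}{2} + \frac{1}{6} \cdot 3 + \frac{2}{3} \cdot 3\right) = -6 + \left(- \frac{3}{2} + \frac{1}{2} + 2\right) = -6 + 1 = -5$)
$\left(491 + \frac{D{\left(-20 \right)}}{p{\left(15 \right)}}\right)^{2} = \left(491 - \frac{5}{\left(-8\right) 15^{2}}\right)^{2} = \left(491 - \frac{5}{\left(-8\right) 225}\right)^{2} = \left(491 - \frac{5}{-1800}\right)^{2} = \left(491 - - \frac{1}{360}\right)^{2} = \left(491 + \frac{1}{360}\right)^{2} = \left(\frac{176761}{360}\right)^{2} = \frac{31244451121}{129600}$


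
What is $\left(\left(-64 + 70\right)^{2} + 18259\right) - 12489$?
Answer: $5806$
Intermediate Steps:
$\left(\left(-64 + 70\right)^{2} + 18259\right) - 12489 = \left(6^{2} + 18259\right) - 12489 = \left(36 + 18259\right) - 12489 = 18295 - 12489 = 5806$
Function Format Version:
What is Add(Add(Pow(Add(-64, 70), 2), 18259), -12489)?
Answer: 5806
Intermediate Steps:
Add(Add(Pow(Add(-64, 70), 2), 18259), -12489) = Add(Add(Pow(6, 2), 18259), -12489) = Add(Add(36, 18259), -12489) = Add(18295, -12489) = 5806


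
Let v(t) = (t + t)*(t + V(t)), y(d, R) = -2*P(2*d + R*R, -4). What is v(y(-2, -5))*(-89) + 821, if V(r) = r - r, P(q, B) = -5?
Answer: -16979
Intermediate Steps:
y(d, R) = 10 (y(d, R) = -2*(-5) = 10)
V(r) = 0
v(t) = 2*t² (v(t) = (t + t)*(t + 0) = (2*t)*t = 2*t²)
v(y(-2, -5))*(-89) + 821 = (2*10²)*(-89) + 821 = (2*100)*(-89) + 821 = 200*(-89) + 821 = -17800 + 821 = -16979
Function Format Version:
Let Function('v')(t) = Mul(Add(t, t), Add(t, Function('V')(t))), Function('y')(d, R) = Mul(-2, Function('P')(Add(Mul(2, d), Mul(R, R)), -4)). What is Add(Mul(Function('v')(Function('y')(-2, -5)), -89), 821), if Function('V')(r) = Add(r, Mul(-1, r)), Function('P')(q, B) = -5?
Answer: -16979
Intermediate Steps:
Function('y')(d, R) = 10 (Function('y')(d, R) = Mul(-2, -5) = 10)
Function('V')(r) = 0
Function('v')(t) = Mul(2, Pow(t, 2)) (Function('v')(t) = Mul(Add(t, t), Add(t, 0)) = Mul(Mul(2, t), t) = Mul(2, Pow(t, 2)))
Add(Mul(Function('v')(Function('y')(-2, -5)), -89), 821) = Add(Mul(Mul(2, Pow(10, 2)), -89), 821) = Add(Mul(Mul(2, 100), -89), 821) = Add(Mul(200, -89), 821) = Add(-17800, 821) = -16979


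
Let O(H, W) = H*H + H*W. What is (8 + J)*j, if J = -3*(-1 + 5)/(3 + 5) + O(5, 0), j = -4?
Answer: -126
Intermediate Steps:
O(H, W) = H² + H*W
J = 47/2 (J = -3*(-1 + 5)/(3 + 5) + 5*(5 + 0) = -12/8 + 5*5 = -12/8 + 25 = -3*½ + 25 = -3/2 + 25 = 47/2 ≈ 23.500)
(8 + J)*j = (8 + 47/2)*(-4) = (63/2)*(-4) = -126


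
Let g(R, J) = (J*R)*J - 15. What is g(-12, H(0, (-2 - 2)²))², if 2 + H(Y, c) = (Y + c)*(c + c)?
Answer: 9741983076225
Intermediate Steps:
H(Y, c) = -2 + 2*c*(Y + c) (H(Y, c) = -2 + (Y + c)*(c + c) = -2 + (Y + c)*(2*c) = -2 + 2*c*(Y + c))
g(R, J) = -15 + R*J² (g(R, J) = R*J² - 15 = -15 + R*J²)
g(-12, H(0, (-2 - 2)²))² = (-15 - 12*(-2 + 2*((-2 - 2)²)² + 2*0*(-2 - 2)²)²)² = (-15 - 12*(-2 + 2*((-4)²)² + 2*0*(-4)²)²)² = (-15 - 12*(-2 + 2*16² + 2*0*16)²)² = (-15 - 12*(-2 + 2*256 + 0)²)² = (-15 - 12*(-2 + 512 + 0)²)² = (-15 - 12*510²)² = (-15 - 12*260100)² = (-15 - 3121200)² = (-3121215)² = 9741983076225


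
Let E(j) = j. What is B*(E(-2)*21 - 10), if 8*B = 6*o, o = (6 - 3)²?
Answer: -351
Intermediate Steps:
o = 9 (o = 3² = 9)
B = 27/4 (B = (6*9)/8 = (⅛)*54 = 27/4 ≈ 6.7500)
B*(E(-2)*21 - 10) = 27*(-2*21 - 10)/4 = 27*(-42 - 10)/4 = (27/4)*(-52) = -351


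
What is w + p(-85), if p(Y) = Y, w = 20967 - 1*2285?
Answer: 18597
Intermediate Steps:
w = 18682 (w = 20967 - 2285 = 18682)
w + p(-85) = 18682 - 85 = 18597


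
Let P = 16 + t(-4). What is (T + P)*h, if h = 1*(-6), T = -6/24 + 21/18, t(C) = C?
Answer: -155/2 ≈ -77.500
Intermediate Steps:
T = 11/12 (T = -6*1/24 + 21*(1/18) = -¼ + 7/6 = 11/12 ≈ 0.91667)
h = -6
P = 12 (P = 16 - 4 = 12)
(T + P)*h = (11/12 + 12)*(-6) = (155/12)*(-6) = -155/2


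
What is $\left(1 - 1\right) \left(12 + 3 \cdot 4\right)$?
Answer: $0$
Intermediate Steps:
$\left(1 - 1\right) \left(12 + 3 \cdot 4\right) = \left(1 - 1\right) \left(12 + 12\right) = 0 \cdot 24 = 0$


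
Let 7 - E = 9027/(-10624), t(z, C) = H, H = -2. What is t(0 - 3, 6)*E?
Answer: -83395/5312 ≈ -15.699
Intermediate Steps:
t(z, C) = -2
E = 83395/10624 (E = 7 - 9027/(-10624) = 7 - 9027*(-1)/10624 = 7 - 1*(-9027/10624) = 7 + 9027/10624 = 83395/10624 ≈ 7.8497)
t(0 - 3, 6)*E = -2*83395/10624 = -83395/5312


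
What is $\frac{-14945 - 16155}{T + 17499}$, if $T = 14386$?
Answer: $- \frac{6220}{6377} \approx -0.97538$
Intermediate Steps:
$\frac{-14945 - 16155}{T + 17499} = \frac{-14945 - 16155}{14386 + 17499} = - \frac{31100}{31885} = \left(-31100\right) \frac{1}{31885} = - \frac{6220}{6377}$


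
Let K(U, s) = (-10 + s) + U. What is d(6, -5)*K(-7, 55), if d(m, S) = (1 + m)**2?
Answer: 1862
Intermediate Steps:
K(U, s) = -10 + U + s
d(6, -5)*K(-7, 55) = (1 + 6)**2*(-10 - 7 + 55) = 7**2*38 = 49*38 = 1862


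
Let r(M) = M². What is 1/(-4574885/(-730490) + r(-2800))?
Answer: 146098/1145409234977 ≈ 1.2755e-7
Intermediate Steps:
1/(-4574885/(-730490) + r(-2800)) = 1/(-4574885/(-730490) + (-2800)²) = 1/(-4574885*(-1/730490) + 7840000) = 1/(914977/146098 + 7840000) = 1/(1145409234977/146098) = 146098/1145409234977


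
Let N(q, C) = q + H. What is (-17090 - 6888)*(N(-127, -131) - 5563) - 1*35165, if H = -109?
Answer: 139013257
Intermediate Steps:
N(q, C) = -109 + q (N(q, C) = q - 109 = -109 + q)
(-17090 - 6888)*(N(-127, -131) - 5563) - 1*35165 = (-17090 - 6888)*((-109 - 127) - 5563) - 1*35165 = -23978*(-236 - 5563) - 35165 = -23978*(-5799) - 35165 = 139048422 - 35165 = 139013257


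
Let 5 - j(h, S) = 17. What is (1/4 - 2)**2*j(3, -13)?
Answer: -147/4 ≈ -36.750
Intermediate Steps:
j(h, S) = -12 (j(h, S) = 5 - 1*17 = 5 - 17 = -12)
(1/4 - 2)**2*j(3, -13) = (1/4 - 2)**2*(-12) = (-7/4)**2*(-12) = (49/16)*(-12) = -147/4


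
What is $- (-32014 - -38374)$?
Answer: $-6360$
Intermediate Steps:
$- (-32014 - -38374) = - (-32014 + 38374) = \left(-1\right) 6360 = -6360$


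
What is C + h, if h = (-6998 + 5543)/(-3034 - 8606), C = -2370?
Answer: -18959/8 ≈ -2369.9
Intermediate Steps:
h = 1/8 (h = -1455/(-11640) = -1455*(-1/11640) = 1/8 ≈ 0.12500)
C + h = -2370 + 1/8 = -18959/8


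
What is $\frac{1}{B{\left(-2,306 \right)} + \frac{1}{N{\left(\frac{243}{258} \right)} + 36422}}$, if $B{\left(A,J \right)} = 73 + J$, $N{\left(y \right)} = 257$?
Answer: $\frac{36679}{13901342} \approx 0.0026385$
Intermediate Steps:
$\frac{1}{B{\left(-2,306 \right)} + \frac{1}{N{\left(\frac{243}{258} \right)} + 36422}} = \frac{1}{\left(73 + 306\right) + \frac{1}{257 + 36422}} = \frac{1}{379 + \frac{1}{36679}} = \frac{1}{\frac{13901342}{36679}} = \frac{36679}{13901342}$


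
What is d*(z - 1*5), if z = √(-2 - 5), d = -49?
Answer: 245 - 49*I*√7 ≈ 245.0 - 129.64*I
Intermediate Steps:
z = I*√7 (z = √(-7) = I*√7 ≈ 2.6458*I)
d*(z - 1*5) = -49*(I*√7 - 1*5) = -49*(I*√7 - 5) = -49*(-5 + I*√7) = 245 - 49*I*√7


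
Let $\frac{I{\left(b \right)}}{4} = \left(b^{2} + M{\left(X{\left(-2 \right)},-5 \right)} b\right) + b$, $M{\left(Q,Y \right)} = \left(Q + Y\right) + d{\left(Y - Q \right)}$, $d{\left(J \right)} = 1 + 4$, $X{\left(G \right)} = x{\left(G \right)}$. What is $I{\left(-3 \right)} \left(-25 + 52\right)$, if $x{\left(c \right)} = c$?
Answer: $1296$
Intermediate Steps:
$X{\left(G \right)} = G$
$d{\left(J \right)} = 5$
$M{\left(Q,Y \right)} = 5 + Q + Y$ ($M{\left(Q,Y \right)} = \left(Q + Y\right) + 5 = 5 + Q + Y$)
$I{\left(b \right)} = - 4 b + 4 b^{2}$ ($I{\left(b \right)} = 4 \left(\left(b^{2} + \left(5 - 2 - 5\right) b\right) + b\right) = 4 \left(\left(b^{2} - 2 b\right) + b\right) = 4 \left(b^{2} - b\right) = - 4 b + 4 b^{2}$)
$I{\left(-3 \right)} \left(-25 + 52\right) = 4 \left(-3\right) \left(-1 - 3\right) \left(-25 + 52\right) = 4 \left(-3\right) \left(-4\right) 27 = 48 \cdot 27 = 1296$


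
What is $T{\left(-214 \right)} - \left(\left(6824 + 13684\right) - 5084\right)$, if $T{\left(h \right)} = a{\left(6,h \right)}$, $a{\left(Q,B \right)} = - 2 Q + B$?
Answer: $-15650$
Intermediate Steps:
$a{\left(Q,B \right)} = B - 2 Q$
$T{\left(h \right)} = -12 + h$ ($T{\left(h \right)} = h - 12 = -12 + h$)
$T{\left(-214 \right)} - \left(\left(6824 + 13684\right) - 5084\right) = \left(-12 - 214\right) - \left(\left(6824 + 13684\right) - 5084\right) = -226 - \left(20508 - 5084\right) = -226 - 15424 = -15650$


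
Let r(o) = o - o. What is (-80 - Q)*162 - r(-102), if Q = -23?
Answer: -9234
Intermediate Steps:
r(o) = 0
(-80 - Q)*162 - r(-102) = (-80 - 1*(-23))*162 - 1*0 = (-80 + 23)*162 + 0 = -57*162 + 0 = -9234 + 0 = -9234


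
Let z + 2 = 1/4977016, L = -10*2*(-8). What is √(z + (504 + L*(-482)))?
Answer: 41*I*√282254698605858/2488508 ≈ 276.8*I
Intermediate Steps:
L = 160 (L = -20*(-8) = 160)
z = -9954031/4977016 (z = -2 + 1/4977016 = -9954031/4977016 ≈ -2.0000)
√(z + (504 + L*(-482))) = √(-9954031/4977016 + (504 + 160*(-482))) = √(-9954031/4977016 + (504 - 77120)) = √(-9954031/4977016 - 76616) = √(-381329011887/4977016) = 41*I*√282254698605858/2488508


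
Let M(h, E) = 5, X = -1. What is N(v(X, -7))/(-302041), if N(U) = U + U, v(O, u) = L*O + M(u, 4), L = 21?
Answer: 32/302041 ≈ 0.00010595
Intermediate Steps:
v(O, u) = 5 + 21*O (v(O, u) = 21*O + 5 = 5 + 21*O)
N(U) = 2*U
N(v(X, -7))/(-302041) = (2*(5 + 21*(-1)))/(-302041) = (2*(5 - 21))*(-1/302041) = (2*(-16))*(-1/302041) = -32*(-1/302041) = 32/302041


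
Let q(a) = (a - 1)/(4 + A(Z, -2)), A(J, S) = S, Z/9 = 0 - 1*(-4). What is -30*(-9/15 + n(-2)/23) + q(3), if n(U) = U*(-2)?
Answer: 317/23 ≈ 13.783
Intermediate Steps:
n(U) = -2*U
Z = 36 (Z = 9*(0 - 1*(-4)) = 9*(0 + 4) = 9*4 = 36)
q(a) = -½ + a/2 (q(a) = (a - 1)/(4 - 2) = (-1 + a)/2 = (-1 + a)*(½) = -½ + a/2)
-30*(-9/15 + n(-2)/23) + q(3) = -30*(-9/15 - 2*(-2)/23) + (-½ + (½)*3) = -30*(-9*1/15 + 4*(1/23)) + (-½ + 3/2) = -30*(-⅗ + 4/23) + 1 = -30*(-49/115) + 1 = 294/23 + 1 = 317/23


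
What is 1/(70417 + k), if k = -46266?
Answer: 1/24151 ≈ 4.1406e-5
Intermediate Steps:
1/(70417 + k) = 1/(70417 - 46266) = 1/24151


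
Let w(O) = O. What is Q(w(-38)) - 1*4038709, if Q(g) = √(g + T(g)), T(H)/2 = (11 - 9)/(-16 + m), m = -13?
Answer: -4038709 + I*√32074/29 ≈ -4.0387e+6 + 6.1756*I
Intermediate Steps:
T(H) = -4/29 (T(H) = 2*((11 - 9)/(-16 - 13)) = 2*(2/(-29)) = 2*(2*(-1/29)) = 2*(-2/29) = -4/29)
Q(g) = √(-4/29 + g) (Q(g) = √(g - 4/29) = √(-4/29 + g))
Q(w(-38)) - 1*4038709 = √(-116 + 841*(-38))/29 - 1*4038709 = √(-116 - 31958)/29 - 4038709 = √(-32074)/29 - 4038709 = (I*√32074)/29 - 4038709 = I*√32074/29 - 4038709 = -4038709 + I*√32074/29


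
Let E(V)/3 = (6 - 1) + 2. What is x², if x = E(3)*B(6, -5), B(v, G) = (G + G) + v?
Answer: 7056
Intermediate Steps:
E(V) = 21 (E(V) = 3*((6 - 1) + 2) = 3*(5 + 2) = 3*7 = 21)
B(v, G) = v + 2*G (B(v, G) = 2*G + v = v + 2*G)
x = -84 (x = 21*(6 + 2*(-5)) = 21*(6 - 10) = 21*(-4) = -84)
x² = (-84)² = 7056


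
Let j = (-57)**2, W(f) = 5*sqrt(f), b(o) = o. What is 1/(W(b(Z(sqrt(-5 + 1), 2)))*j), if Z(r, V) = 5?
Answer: sqrt(5)/81225 ≈ 2.7529e-5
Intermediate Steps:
j = 3249
1/(W(b(Z(sqrt(-5 + 1), 2)))*j) = 1/((5*sqrt(5))*3249) = 1/(16245*sqrt(5)) = sqrt(5)/81225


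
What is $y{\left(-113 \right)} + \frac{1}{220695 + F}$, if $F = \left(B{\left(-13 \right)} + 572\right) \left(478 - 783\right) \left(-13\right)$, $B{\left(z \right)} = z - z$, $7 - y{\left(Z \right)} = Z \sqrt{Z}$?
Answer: $\frac{17420726}{2488675} + 113 i \sqrt{113} \approx 7.0 + 1201.2 i$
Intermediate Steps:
$y{\left(Z \right)} = 7 - Z^{\frac{3}{2}}$ ($y{\left(Z \right)} = 7 - Z \sqrt{Z} = 7 - Z^{\frac{3}{2}}$)
$B{\left(z \right)} = 0$
$F = 2267980$ ($F = \left(0 + 572\right) \left(478 - 783\right) \left(-13\right) = 572 \left(-305\right) \left(-13\right) = \left(-174460\right) \left(-13\right) = 2267980$)
$y{\left(-113 \right)} + \frac{1}{220695 + F} = \left(7 - \left(-113\right)^{\frac{3}{2}}\right) + \frac{1}{220695 + 2267980} = \left(7 - - 113 i \sqrt{113}\right) + \frac{1}{2488675} = \left(7 + 113 i \sqrt{113}\right) + \frac{1}{2488675} = \frac{17420726}{2488675} + 113 i \sqrt{113}$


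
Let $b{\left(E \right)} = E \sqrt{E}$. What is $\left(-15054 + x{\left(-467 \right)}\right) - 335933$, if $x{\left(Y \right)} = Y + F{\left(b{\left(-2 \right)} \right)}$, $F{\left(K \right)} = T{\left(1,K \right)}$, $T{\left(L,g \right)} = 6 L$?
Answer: $-351448$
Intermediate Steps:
$b{\left(E \right)} = E^{\frac{3}{2}}$
$F{\left(K \right)} = 6$ ($F{\left(K \right)} = 6 \cdot 1 = 6$)
$x{\left(Y \right)} = 6 + Y$ ($x{\left(Y \right)} = Y + 6 = 6 + Y$)
$\left(-15054 + x{\left(-467 \right)}\right) - 335933 = \left(-15054 + \left(6 - 467\right)\right) - 335933 = \left(-15054 - 461\right) - 335933 = -15515 - 335933 = -351448$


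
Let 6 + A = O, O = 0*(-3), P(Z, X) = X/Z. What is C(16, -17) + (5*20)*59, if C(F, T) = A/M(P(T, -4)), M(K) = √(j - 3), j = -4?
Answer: 5900 + 6*I*√7/7 ≈ 5900.0 + 2.2678*I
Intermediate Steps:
O = 0
A = -6 (A = -6 + 0 = -6)
M(K) = I*√7 (M(K) = √(-4 - 3) = √(-7) = I*√7)
C(F, T) = 6*I*√7/7 (C(F, T) = -6*(-I*√7/7) = -(-6)*I*√7/7 = 6*I*√7/7)
C(16, -17) + (5*20)*59 = 6*I*√7/7 + (5*20)*59 = 6*I*√7/7 + 100*59 = 6*I*√7/7 + 5900 = 5900 + 6*I*√7/7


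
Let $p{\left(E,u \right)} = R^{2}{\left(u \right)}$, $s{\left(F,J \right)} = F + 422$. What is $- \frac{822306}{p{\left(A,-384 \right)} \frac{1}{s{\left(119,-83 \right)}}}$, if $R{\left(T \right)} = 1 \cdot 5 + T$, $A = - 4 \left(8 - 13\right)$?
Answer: $- \frac{444867546}{143641} \approx -3097.1$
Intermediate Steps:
$s{\left(F,J \right)} = 422 + F$
$A = 20$ ($A = \left(-4\right) \left(-5\right) = 20$)
$R{\left(T \right)} = 5 + T$
$p{\left(E,u \right)} = \left(5 + u\right)^{2}$
$- \frac{822306}{p{\left(A,-384 \right)} \frac{1}{s{\left(119,-83 \right)}}} = - \frac{822306}{\left(5 - 384\right)^{2} \frac{1}{422 + 119}} = - \frac{822306}{\left(-379\right)^{2} \cdot \frac{1}{541}} = - \frac{822306}{143641 \cdot \frac{1}{541}} = - \frac{822306}{\frac{143641}{541}} = \left(-822306\right) \frac{541}{143641} = - \frac{444867546}{143641}$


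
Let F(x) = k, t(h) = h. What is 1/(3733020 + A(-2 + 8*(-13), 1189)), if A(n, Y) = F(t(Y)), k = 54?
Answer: 1/3733074 ≈ 2.6788e-7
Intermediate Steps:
F(x) = 54
A(n, Y) = 54
1/(3733020 + A(-2 + 8*(-13), 1189)) = 1/(3733020 + 54) = 1/3733074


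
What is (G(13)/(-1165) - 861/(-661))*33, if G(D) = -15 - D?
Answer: 33711909/770065 ≈ 43.778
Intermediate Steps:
(G(13)/(-1165) - 861/(-661))*33 = ((-15 - 1*13)/(-1165) - 861/(-661))*33 = ((-15 - 13)*(-1/1165) - 861*(-1/661))*33 = (-28*(-1/1165) + 861/661)*33 = (28/1165 + 861/661)*33 = (1021573/770065)*33 = 33711909/770065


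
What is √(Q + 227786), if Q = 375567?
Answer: √603353 ≈ 776.76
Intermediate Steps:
√(Q + 227786) = √(375567 + 227786) = √603353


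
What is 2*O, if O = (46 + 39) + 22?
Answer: 214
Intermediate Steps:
O = 107 (O = 85 + 22 = 107)
2*O = 2*107 = 214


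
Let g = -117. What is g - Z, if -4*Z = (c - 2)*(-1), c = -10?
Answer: -114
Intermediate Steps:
Z = -3 (Z = -(-10 - 2)*(-1)/4 = -(-3)*(-1) = -¼*12 = -3)
g - Z = -117 - 1*(-3) = -117 + 3 = -114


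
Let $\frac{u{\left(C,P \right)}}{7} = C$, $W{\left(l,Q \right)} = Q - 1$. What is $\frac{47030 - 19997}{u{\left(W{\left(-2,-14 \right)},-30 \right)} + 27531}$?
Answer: $\frac{9011}{9142} \approx 0.98567$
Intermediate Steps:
$W{\left(l,Q \right)} = -1 + Q$
$u{\left(C,P \right)} = 7 C$
$\frac{47030 - 19997}{u{\left(W{\left(-2,-14 \right)},-30 \right)} + 27531} = \frac{47030 - 19997}{7 \left(-1 - 14\right) + 27531} = \frac{27033}{7 \left(-15\right) + 27531} = \frac{27033}{-105 + 27531} = \frac{27033}{27426} = 27033 \cdot \frac{1}{27426} = \frac{9011}{9142}$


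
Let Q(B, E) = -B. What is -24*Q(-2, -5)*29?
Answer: -1392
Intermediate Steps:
-24*Q(-2, -5)*29 = -(-24)*(-2)*29 = -24*2*29 = -48*29 = -1392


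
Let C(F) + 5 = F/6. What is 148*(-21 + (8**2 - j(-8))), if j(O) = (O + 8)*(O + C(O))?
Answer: 6364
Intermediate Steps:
C(F) = -5 + F/6
j(O) = (-5 + 7*O/6)*(8 + O) (j(O) = (O + 8)*(O + (-5 + O/6)) = (8 + O)*(-5 + 7*O/6) = (-5 + 7*O/6)*(8 + O))
148*(-21 + (8**2 - j(-8))) = 148*(-21 + (8**2 - (-40 + (7/6)*(-8)**2 + (13/3)*(-8)))) = 148*(-21 + (64 - (-40 + (7/6)*64 - 104/3))) = 148*(-21 + (64 - (-40 + 224/3 - 104/3))) = 148*(-21 + (64 - 1*0)) = 148*(-21 + (64 + 0)) = 148*(-21 + 64) = 148*43 = 6364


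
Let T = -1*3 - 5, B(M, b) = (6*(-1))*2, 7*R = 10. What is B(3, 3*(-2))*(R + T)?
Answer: 552/7 ≈ 78.857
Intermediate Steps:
R = 10/7 (R = (⅐)*10 = 10/7 ≈ 1.4286)
B(M, b) = -12 (B(M, b) = -6*2 = -12)
T = -8 (T = -3 - 5 = -8)
B(3, 3*(-2))*(R + T) = -12*(10/7 - 8) = -12*(-46/7) = 552/7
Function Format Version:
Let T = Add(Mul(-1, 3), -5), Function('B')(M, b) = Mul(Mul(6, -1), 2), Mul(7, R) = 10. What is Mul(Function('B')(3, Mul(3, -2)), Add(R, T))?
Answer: Rational(552, 7) ≈ 78.857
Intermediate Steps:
R = Rational(10, 7) (R = Mul(Rational(1, 7), 10) = Rational(10, 7) ≈ 1.4286)
Function('B')(M, b) = -12 (Function('B')(M, b) = Mul(-6, 2) = -12)
T = -8 (T = Add(-3, -5) = -8)
Mul(Function('B')(3, Mul(3, -2)), Add(R, T)) = Mul(-12, Add(Rational(10, 7), -8)) = Mul(-12, Rational(-46, 7)) = Rational(552, 7)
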